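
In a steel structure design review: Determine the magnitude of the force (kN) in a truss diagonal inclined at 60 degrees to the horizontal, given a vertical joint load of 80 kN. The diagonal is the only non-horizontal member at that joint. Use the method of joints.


At the joint, only the diagonal has a vertical component, so vertical equilibrium gives:
F * sin(60) = 80
F = 80 / sin(60)
= 80 / 0.866025
= 92.38 kN

92.38 kN


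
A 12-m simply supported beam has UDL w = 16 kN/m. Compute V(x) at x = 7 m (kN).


R_A = w * L / 2 = 16 * 12 / 2 = 96.0 kN
V(x) = R_A - w * x = 96.0 - 16 * 7
= -16.0 kN

-16.0 kN


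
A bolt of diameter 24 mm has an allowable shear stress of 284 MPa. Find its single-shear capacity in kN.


A = pi * d^2 / 4 = pi * 24^2 / 4 = 452.3893 mm^2
V = f_v * A / 1000 = 284 * 452.3893 / 1000
= 128.4786 kN

128.4786 kN


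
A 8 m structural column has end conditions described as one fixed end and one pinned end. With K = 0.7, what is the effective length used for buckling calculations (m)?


L_eff = K * L
= 0.7 * 8
= 5.6 m

5.6 m


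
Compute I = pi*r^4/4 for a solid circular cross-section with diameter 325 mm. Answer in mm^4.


r = d / 2 = 325 / 2 = 162.5 mm
I = pi * r^4 / 4 = pi * 162.5^4 / 4
= 547650316.04 mm^4

547650316.04 mm^4


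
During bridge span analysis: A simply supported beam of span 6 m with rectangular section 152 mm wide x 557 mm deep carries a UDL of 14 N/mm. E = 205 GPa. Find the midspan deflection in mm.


I = 152 * 557^3 / 12 = 2188910111.33 mm^4
L = 6000.0 mm, w = 14 N/mm, E = 205000.0 MPa
delta = 5 * w * L^4 / (384 * E * I)
= 5 * 14 * 6000.0^4 / (384 * 205000.0 * 2188910111.33)
= 0.5265 mm

0.5265 mm


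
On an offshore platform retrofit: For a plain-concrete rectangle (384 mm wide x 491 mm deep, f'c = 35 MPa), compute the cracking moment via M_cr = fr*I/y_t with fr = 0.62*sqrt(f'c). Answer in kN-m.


fr = 0.62 * sqrt(35) = 0.62 * 5.9161 = 3.668 MPa
I = 384 * 491^3 / 12 = 3787864672.0 mm^4
y_t = 245.5 mm
M_cr = fr * I / y_t = 3.668 * 3787864672.0 / 245.5 N-mm
= 56.5938 kN-m

56.5938 kN-m


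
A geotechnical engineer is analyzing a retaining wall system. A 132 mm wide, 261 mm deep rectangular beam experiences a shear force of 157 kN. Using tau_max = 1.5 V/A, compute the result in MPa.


A = b * h = 132 * 261 = 34452 mm^2
V = 157 kN = 157000.0 N
tau_max = 1.5 * V / A = 1.5 * 157000.0 / 34452
= 6.8356 MPa

6.8356 MPa


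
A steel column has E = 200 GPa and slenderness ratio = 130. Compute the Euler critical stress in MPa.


sigma_cr = pi^2 * E / lambda^2
= 9.8696 * 200000.0 / 130^2
= 9.8696 * 200000.0 / 16900
= 116.8001 MPa

116.8001 MPa


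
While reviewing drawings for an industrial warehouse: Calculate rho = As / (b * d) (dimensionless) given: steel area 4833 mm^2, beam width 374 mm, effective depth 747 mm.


rho = As / (b * d)
= 4833 / (374 * 747)
= 4833 / 279378
= 0.017299 (dimensionless)

0.017299 (dimensionless)


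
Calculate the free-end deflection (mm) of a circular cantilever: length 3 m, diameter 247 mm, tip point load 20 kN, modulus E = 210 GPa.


I = pi * d^4 / 64 = pi * 247^4 / 64 = 182708062.3 mm^4
L = 3000.0 mm, P = 20000.0 N, E = 210000.0 MPa
delta = P * L^3 / (3 * E * I)
= 20000.0 * 3000.0^3 / (3 * 210000.0 * 182708062.3)
= 4.6913 mm

4.6913 mm


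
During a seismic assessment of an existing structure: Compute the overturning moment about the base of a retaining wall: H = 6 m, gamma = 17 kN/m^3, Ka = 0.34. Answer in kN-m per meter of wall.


Pa = 0.5 * Ka * gamma * H^2
= 0.5 * 0.34 * 17 * 6^2
= 104.04 kN/m
Arm = H / 3 = 6 / 3 = 2.0 m
Mo = Pa * arm = Pa * H / 3 = 104.04 * 6 / 3 = 208.08 kN-m/m

208.08 kN-m/m


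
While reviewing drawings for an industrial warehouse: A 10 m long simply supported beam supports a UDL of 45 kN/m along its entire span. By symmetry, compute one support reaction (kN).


Total load = w * L = 45 * 10 = 450 kN
By symmetry, each reaction R = total / 2 = 450 / 2 = 225.0 kN

225.0 kN


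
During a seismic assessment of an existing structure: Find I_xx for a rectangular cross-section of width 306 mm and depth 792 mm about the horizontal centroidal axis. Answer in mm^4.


I = b * h^3 / 12
= 306 * 792^3 / 12
= 306 * 496793088 / 12
= 12668223744.0 mm^4

12668223744.0 mm^4


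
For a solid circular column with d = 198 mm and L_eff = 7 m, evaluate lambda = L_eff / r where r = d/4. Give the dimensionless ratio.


Radius of gyration r = d / 4 = 198 / 4 = 49.5 mm
L_eff = 7000.0 mm
Slenderness ratio = L / r = 7000.0 / 49.5 = 141.41 (dimensionless)

141.41 (dimensionless)


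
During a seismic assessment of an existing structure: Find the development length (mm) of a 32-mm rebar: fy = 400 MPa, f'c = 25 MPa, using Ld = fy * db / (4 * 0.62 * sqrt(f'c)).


Ld = (fy * db) / (4 * 0.62 * sqrt(f'c))
= (400 * 32) / (4 * 0.62 * sqrt(25))
= 12800 / 12.4
= 1032.26 mm

1032.26 mm


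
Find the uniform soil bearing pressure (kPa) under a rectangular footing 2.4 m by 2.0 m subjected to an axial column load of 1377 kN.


A = 2.4 * 2.0 = 4.8 m^2
q = P / A = 1377 / 4.8
= 286.875 kPa

286.875 kPa


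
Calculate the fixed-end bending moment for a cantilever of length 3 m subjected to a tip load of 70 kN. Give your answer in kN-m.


For a cantilever with a point load at the free end:
M_max = P * L = 70 * 3 = 210 kN-m

210 kN-m


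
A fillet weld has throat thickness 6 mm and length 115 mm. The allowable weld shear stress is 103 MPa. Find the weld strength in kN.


Strength = throat * length * allowable stress
= 6 * 115 * 103 N
= 71070 N
= 71.07 kN

71.07 kN


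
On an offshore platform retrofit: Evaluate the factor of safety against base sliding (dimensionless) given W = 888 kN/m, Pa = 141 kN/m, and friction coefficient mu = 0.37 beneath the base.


Resisting force = mu * W = 0.37 * 888 = 328.56 kN/m
FOS = Resisting / Driving = 328.56 / 141
= 2.3302 (dimensionless)

2.3302 (dimensionless)


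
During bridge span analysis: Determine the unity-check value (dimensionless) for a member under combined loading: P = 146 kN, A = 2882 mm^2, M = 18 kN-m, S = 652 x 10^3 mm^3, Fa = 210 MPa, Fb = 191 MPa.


f_a = P / A = 146000.0 / 2882 = 50.6593 MPa
f_b = M / S = 18000000.0 / 652000.0 = 27.6074 MPa
Ratio = f_a / Fa + f_b / Fb
= 50.6593 / 210 + 27.6074 / 191
= 0.3858 (dimensionless)

0.3858 (dimensionless)


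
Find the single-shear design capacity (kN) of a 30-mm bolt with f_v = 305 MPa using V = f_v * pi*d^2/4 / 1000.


A = pi * d^2 / 4 = pi * 30^2 / 4 = 706.8583 mm^2
V = f_v * A / 1000 = 305 * 706.8583 / 1000
= 215.5918 kN

215.5918 kN


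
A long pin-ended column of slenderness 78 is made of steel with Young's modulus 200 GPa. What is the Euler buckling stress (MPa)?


sigma_cr = pi^2 * E / lambda^2
= 9.8696 * 200000.0 / 78^2
= 9.8696 * 200000.0 / 6084
= 324.4446 MPa

324.4446 MPa


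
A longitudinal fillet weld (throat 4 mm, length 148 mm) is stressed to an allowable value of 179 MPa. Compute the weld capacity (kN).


Strength = throat * length * allowable stress
= 4 * 148 * 179 N
= 105968 N
= 105.97 kN

105.97 kN


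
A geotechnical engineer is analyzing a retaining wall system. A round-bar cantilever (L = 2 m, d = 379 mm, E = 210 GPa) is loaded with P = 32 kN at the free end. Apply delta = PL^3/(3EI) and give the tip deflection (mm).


I = pi * d^4 / 64 = pi * 379^4 / 64 = 1012807103.26 mm^4
L = 2000.0 mm, P = 32000.0 N, E = 210000.0 MPa
delta = P * L^3 / (3 * E * I)
= 32000.0 * 2000.0^3 / (3 * 210000.0 * 1012807103.26)
= 0.4012 mm

0.4012 mm


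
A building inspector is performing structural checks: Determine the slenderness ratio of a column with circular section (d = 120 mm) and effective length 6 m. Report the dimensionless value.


Radius of gyration r = d / 4 = 120 / 4 = 30.0 mm
L_eff = 6000.0 mm
Slenderness ratio = L / r = 6000.0 / 30.0 = 200.0 (dimensionless)

200.0 (dimensionless)


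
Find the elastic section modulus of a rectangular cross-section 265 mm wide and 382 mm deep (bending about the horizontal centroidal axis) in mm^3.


S = b * h^2 / 6
= 265 * 382^2 / 6
= 265 * 145924 / 6
= 6444976.67 mm^3

6444976.67 mm^3


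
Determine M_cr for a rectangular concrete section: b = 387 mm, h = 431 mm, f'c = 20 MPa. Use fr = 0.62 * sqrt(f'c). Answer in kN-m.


fr = 0.62 * sqrt(20) = 0.62 * 4.4721 = 2.7727 MPa
I = 387 * 431^3 / 12 = 2582031459.75 mm^4
y_t = 215.5 mm
M_cr = fr * I / y_t = 2.7727 * 2582031459.75 / 215.5 N-mm
= 33.2216 kN-m

33.2216 kN-m


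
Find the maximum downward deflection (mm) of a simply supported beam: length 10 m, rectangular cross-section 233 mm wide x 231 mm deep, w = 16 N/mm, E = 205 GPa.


I = 233 * 231^3 / 12 = 239337425.25 mm^4
L = 10000.0 mm, w = 16 N/mm, E = 205000.0 MPa
delta = 5 * w * L^4 / (384 * E * I)
= 5 * 16 * 10000.0^4 / (384 * 205000.0 * 239337425.25)
= 42.4614 mm

42.4614 mm


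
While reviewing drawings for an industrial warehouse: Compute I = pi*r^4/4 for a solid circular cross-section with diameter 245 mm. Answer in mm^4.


r = d / 2 = 245 / 2 = 122.5 mm
I = pi * r^4 / 4 = pi * 122.5^4 / 4
= 176861879.6 mm^4

176861879.6 mm^4


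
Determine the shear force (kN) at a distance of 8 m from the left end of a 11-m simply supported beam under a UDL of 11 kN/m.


R_A = w * L / 2 = 11 * 11 / 2 = 60.5 kN
V(x) = R_A - w * x = 60.5 - 11 * 8
= -27.5 kN

-27.5 kN


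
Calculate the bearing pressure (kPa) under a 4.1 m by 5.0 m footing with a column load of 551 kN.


A = 4.1 * 5.0 = 20.5 m^2
q = P / A = 551 / 20.5
= 26.878 kPa

26.878 kPa


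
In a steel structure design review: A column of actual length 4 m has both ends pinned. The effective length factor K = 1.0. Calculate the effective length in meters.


L_eff = K * L
= 1.0 * 4
= 4.0 m

4.0 m


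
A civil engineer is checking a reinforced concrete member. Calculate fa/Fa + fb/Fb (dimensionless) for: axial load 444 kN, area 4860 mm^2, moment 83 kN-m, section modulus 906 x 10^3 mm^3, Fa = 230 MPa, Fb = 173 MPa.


f_a = P / A = 444000.0 / 4860 = 91.358 MPa
f_b = M / S = 83000000.0 / 906000.0 = 91.6115 MPa
Ratio = f_a / Fa + f_b / Fb
= 91.358 / 230 + 91.6115 / 173
= 0.9268 (dimensionless)

0.9268 (dimensionless)


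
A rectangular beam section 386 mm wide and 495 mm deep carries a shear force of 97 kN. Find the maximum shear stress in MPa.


A = b * h = 386 * 495 = 191070 mm^2
V = 97 kN = 97000.0 N
tau_max = 1.5 * V / A = 1.5 * 97000.0 / 191070
= 0.7615 MPa

0.7615 MPa


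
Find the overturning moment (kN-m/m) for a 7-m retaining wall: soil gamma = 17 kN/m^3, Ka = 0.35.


Pa = 0.5 * Ka * gamma * H^2
= 0.5 * 0.35 * 17 * 7^2
= 145.775 kN/m
Arm = H / 3 = 7 / 3 = 2.3333 m
Mo = Pa * arm = Pa * H / 3 = 145.775 * 7 / 3 = 340.1417 kN-m/m

340.1417 kN-m/m


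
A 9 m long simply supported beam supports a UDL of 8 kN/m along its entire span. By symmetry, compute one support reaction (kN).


Total load = w * L = 8 * 9 = 72 kN
By symmetry, each reaction R = total / 2 = 72 / 2 = 36.0 kN

36.0 kN


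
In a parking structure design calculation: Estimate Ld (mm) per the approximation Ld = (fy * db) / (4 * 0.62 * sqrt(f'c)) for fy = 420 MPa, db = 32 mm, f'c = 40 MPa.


Ld = (fy * db) / (4 * 0.62 * sqrt(f'c))
= (420 * 32) / (4 * 0.62 * sqrt(40))
= 13440 / 15.6849
= 856.88 mm

856.88 mm


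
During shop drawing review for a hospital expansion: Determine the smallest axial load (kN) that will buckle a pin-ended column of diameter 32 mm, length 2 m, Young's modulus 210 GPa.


I = pi * d^4 / 64 = 51471.85 mm^4
L = 2000.0 mm
P_cr = pi^2 * E * I / L^2
= 9.8696 * 210000.0 * 51471.85 / 2000.0^2
= 26670.36 N = 26.6704 kN

26.6704 kN


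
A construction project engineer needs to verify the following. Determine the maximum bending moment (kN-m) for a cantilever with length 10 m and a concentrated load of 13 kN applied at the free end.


For a cantilever with a point load at the free end:
M_max = P * L = 13 * 10 = 130 kN-m

130 kN-m


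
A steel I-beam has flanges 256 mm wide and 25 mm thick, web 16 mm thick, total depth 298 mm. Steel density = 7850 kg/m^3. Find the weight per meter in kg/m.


A_flanges = 2 * 256 * 25 = 12800 mm^2
A_web = (298 - 2 * 25) * 16 = 3968 mm^2
A_total = 12800 + 3968 = 16768 mm^2 = 0.016768 m^2
Weight = rho * A = 7850 * 0.016768 = 131.6288 kg/m

131.6288 kg/m


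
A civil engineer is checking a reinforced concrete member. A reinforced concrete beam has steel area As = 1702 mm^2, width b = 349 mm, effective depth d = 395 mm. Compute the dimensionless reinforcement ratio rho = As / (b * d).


rho = As / (b * d)
= 1702 / (349 * 395)
= 1702 / 137855
= 0.012346 (dimensionless)

0.012346 (dimensionless)


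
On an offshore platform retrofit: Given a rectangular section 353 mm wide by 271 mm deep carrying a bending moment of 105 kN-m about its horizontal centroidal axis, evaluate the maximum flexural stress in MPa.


I = b * h^3 / 12 = 353 * 271^3 / 12 = 585465531.92 mm^4
y = h / 2 = 271 / 2 = 135.5 mm
M = 105 kN-m = 105000000.0 N-mm
sigma = M * y / I = 105000000.0 * 135.5 / 585465531.92
= 24.3 MPa

24.3 MPa


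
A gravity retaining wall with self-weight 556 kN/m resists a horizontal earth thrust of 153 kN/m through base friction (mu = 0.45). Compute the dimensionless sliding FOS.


Resisting force = mu * W = 0.45 * 556 = 250.2 kN/m
FOS = Resisting / Driving = 250.2 / 153
= 1.6353 (dimensionless)

1.6353 (dimensionless)


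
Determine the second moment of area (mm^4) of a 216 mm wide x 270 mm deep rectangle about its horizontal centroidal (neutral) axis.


I = b * h^3 / 12
= 216 * 270^3 / 12
= 216 * 19683000 / 12
= 354294000.0 mm^4

354294000.0 mm^4


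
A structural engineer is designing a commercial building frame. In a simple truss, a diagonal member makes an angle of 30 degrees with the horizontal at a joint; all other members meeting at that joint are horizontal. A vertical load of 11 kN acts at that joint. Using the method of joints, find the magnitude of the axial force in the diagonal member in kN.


At the joint, only the diagonal has a vertical component, so vertical equilibrium gives:
F * sin(30) = 11
F = 11 / sin(30)
= 11 / 0.5
= 22.0 kN

22.0 kN


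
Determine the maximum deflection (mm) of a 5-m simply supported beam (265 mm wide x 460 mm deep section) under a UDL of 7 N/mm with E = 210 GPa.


I = 265 * 460^3 / 12 = 2149503333.33 mm^4
L = 5000.0 mm, w = 7 N/mm, E = 210000.0 MPa
delta = 5 * w * L^4 / (384 * E * I)
= 5 * 7 * 5000.0^4 / (384 * 210000.0 * 2149503333.33)
= 0.1262 mm

0.1262 mm


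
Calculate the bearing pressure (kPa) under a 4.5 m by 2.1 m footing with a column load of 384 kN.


A = 4.5 * 2.1 = 9.45 m^2
q = P / A = 384 / 9.45
= 40.6349 kPa

40.6349 kPa


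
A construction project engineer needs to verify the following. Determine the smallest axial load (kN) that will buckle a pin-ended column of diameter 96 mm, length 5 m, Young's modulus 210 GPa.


I = pi * d^4 / 64 = 4169220.18 mm^4
L = 5000.0 mm
P_cr = pi^2 * E * I / L^2
= 9.8696 * 210000.0 * 4169220.18 / 5000.0^2
= 345647.85 N = 345.6479 kN

345.6479 kN


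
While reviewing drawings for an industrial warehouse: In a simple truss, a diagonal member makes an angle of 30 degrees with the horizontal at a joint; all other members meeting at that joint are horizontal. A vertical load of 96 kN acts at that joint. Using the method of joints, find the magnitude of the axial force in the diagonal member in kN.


At the joint, only the diagonal has a vertical component, so vertical equilibrium gives:
F * sin(30) = 96
F = 96 / sin(30)
= 96 / 0.5
= 192.0 kN

192.0 kN


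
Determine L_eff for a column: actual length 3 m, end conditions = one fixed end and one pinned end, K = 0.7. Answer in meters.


L_eff = K * L
= 0.7 * 3
= 2.1 m

2.1 m


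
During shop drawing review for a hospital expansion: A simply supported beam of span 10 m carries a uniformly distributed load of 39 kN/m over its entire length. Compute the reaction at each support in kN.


Total load = w * L = 39 * 10 = 390 kN
By symmetry, each reaction R = total / 2 = 390 / 2 = 195.0 kN

195.0 kN


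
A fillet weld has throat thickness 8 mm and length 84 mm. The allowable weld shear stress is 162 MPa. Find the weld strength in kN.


Strength = throat * length * allowable stress
= 8 * 84 * 162 N
= 108864 N
= 108.86 kN

108.86 kN


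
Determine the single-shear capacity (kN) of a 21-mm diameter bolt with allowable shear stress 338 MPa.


A = pi * d^2 / 4 = pi * 21^2 / 4 = 346.3606 mm^2
V = f_v * A / 1000 = 338 * 346.3606 / 1000
= 117.0699 kN

117.0699 kN


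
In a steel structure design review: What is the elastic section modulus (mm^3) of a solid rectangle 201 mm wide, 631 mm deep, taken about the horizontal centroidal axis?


S = b * h^2 / 6
= 201 * 631^2 / 6
= 201 * 398161 / 6
= 13338393.5 mm^3

13338393.5 mm^3


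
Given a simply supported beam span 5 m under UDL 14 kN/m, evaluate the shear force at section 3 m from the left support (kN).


R_A = w * L / 2 = 14 * 5 / 2 = 35.0 kN
V(x) = R_A - w * x = 35.0 - 14 * 3
= -7.0 kN

-7.0 kN


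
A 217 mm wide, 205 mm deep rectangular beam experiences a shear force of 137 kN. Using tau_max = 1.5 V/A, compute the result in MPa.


A = b * h = 217 * 205 = 44485 mm^2
V = 137 kN = 137000.0 N
tau_max = 1.5 * V / A = 1.5 * 137000.0 / 44485
= 4.6195 MPa

4.6195 MPa


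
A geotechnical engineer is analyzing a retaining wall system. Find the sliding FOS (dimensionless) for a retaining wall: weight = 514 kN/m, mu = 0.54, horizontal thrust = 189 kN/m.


Resisting force = mu * W = 0.54 * 514 = 277.56 kN/m
FOS = Resisting / Driving = 277.56 / 189
= 1.4686 (dimensionless)

1.4686 (dimensionless)


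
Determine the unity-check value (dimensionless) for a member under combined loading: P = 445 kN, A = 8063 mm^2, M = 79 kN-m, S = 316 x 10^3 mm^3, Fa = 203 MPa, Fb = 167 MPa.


f_a = P / A = 445000.0 / 8063 = 55.1904 MPa
f_b = M / S = 79000000.0 / 316000.0 = 250.0 MPa
Ratio = f_a / Fa + f_b / Fb
= 55.1904 / 203 + 250.0 / 167
= 1.7689 (dimensionless)

1.7689 (dimensionless)


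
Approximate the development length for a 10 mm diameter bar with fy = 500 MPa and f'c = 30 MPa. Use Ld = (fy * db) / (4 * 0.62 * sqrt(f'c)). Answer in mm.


Ld = (fy * db) / (4 * 0.62 * sqrt(f'c))
= (500 * 10) / (4 * 0.62 * sqrt(30))
= 5000 / 13.5835
= 368.09 mm

368.09 mm


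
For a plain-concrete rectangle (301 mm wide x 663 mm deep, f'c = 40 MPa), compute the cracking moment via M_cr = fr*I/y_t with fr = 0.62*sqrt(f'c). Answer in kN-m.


fr = 0.62 * sqrt(40) = 0.62 * 6.3246 = 3.9212 MPa
I = 301 * 663^3 / 12 = 7310142362.25 mm^4
y_t = 331.5 mm
M_cr = fr * I / y_t = 3.9212 * 7310142362.25 / 331.5 N-mm
= 86.4697 kN-m

86.4697 kN-m


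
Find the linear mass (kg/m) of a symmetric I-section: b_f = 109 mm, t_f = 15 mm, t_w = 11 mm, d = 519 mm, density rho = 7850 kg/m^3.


A_flanges = 2 * 109 * 15 = 3270 mm^2
A_web = (519 - 2 * 15) * 11 = 5379 mm^2
A_total = 3270 + 5379 = 8649 mm^2 = 0.008649 m^2
Weight = rho * A = 7850 * 0.008649 = 67.8946 kg/m

67.8946 kg/m


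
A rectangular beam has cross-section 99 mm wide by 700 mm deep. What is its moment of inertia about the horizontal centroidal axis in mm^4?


I = b * h^3 / 12
= 99 * 700^3 / 12
= 99 * 343000000 / 12
= 2829750000.0 mm^4

2829750000.0 mm^4


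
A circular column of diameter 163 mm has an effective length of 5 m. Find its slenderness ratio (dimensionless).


Radius of gyration r = d / 4 = 163 / 4 = 40.75 mm
L_eff = 5000.0 mm
Slenderness ratio = L / r = 5000.0 / 40.75 = 122.7 (dimensionless)

122.7 (dimensionless)


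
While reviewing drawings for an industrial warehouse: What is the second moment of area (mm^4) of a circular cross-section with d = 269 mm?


r = d / 2 = 269 / 2 = 134.5 mm
I = pi * r^4 / 4 = pi * 134.5^4 / 4
= 257027160.69 mm^4

257027160.69 mm^4


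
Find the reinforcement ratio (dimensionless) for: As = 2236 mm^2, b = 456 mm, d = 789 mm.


rho = As / (b * d)
= 2236 / (456 * 789)
= 2236 / 359784
= 0.006215 (dimensionless)

0.006215 (dimensionless)


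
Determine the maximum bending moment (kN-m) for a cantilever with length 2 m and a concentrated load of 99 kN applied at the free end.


For a cantilever with a point load at the free end:
M_max = P * L = 99 * 2 = 198 kN-m

198 kN-m


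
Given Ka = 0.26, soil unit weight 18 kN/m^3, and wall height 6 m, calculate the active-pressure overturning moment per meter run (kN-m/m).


Pa = 0.5 * Ka * gamma * H^2
= 0.5 * 0.26 * 18 * 6^2
= 84.24 kN/m
Arm = H / 3 = 6 / 3 = 2.0 m
Mo = Pa * arm = Pa * H / 3 = 84.24 * 6 / 3 = 168.48 kN-m/m

168.48 kN-m/m


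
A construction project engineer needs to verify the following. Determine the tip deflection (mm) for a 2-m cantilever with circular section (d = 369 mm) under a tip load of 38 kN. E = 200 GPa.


I = pi * d^4 / 64 = pi * 369^4 / 64 = 910071184.05 mm^4
L = 2000.0 mm, P = 38000.0 N, E = 200000.0 MPa
delta = P * L^3 / (3 * E * I)
= 38000.0 * 2000.0^3 / (3 * 200000.0 * 910071184.05)
= 0.5567 mm

0.5567 mm


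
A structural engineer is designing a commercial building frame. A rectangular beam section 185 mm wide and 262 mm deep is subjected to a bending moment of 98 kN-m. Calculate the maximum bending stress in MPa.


I = b * h^3 / 12 = 185 * 262^3 / 12 = 277264556.67 mm^4
y = h / 2 = 262 / 2 = 131.0 mm
M = 98 kN-m = 98000000.0 N-mm
sigma = M * y / I = 98000000.0 * 131.0 / 277264556.67
= 46.3 MPa

46.3 MPa


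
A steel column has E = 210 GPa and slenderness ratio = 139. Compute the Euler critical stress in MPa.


sigma_cr = pi^2 * E / lambda^2
= 9.8696 * 210000.0 / 139^2
= 9.8696 * 210000.0 / 19321
= 107.2728 MPa

107.2728 MPa


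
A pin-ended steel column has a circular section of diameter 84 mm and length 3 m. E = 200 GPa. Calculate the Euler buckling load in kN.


I = pi * d^4 / 64 = 2443920.32 mm^4
L = 3000.0 mm
P_cr = pi^2 * E * I / L^2
= 9.8696 * 200000.0 * 2443920.32 / 3000.0^2
= 536011.71 N = 536.0117 kN

536.0117 kN


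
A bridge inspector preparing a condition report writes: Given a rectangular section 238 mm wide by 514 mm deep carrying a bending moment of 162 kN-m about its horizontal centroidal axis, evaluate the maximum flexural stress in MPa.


I = b * h^3 / 12 = 238 * 514^3 / 12 = 2693302089.33 mm^4
y = h / 2 = 514 / 2 = 257.0 mm
M = 162 kN-m = 162000000.0 N-mm
sigma = M * y / I = 162000000.0 * 257.0 / 2693302089.33
= 15.46 MPa

15.46 MPa


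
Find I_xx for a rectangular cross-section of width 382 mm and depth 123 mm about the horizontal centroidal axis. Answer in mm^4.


I = b * h^3 / 12
= 382 * 123^3 / 12
= 382 * 1860867 / 12
= 59237599.5 mm^4

59237599.5 mm^4


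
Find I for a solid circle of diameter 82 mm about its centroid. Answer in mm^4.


r = d / 2 = 82 / 2 = 41.0 mm
I = pi * r^4 / 4 = pi * 41.0^4 / 4
= 2219347.5 mm^4

2219347.5 mm^4


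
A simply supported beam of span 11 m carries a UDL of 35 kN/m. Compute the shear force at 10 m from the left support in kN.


R_A = w * L / 2 = 35 * 11 / 2 = 192.5 kN
V(x) = R_A - w * x = 192.5 - 35 * 10
= -157.5 kN

-157.5 kN


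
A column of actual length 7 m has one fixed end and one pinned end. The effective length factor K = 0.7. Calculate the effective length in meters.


L_eff = K * L
= 0.7 * 7
= 4.9 m

4.9 m


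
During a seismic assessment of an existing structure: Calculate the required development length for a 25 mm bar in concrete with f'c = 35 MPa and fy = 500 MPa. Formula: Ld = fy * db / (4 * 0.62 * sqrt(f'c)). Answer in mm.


Ld = (fy * db) / (4 * 0.62 * sqrt(f'c))
= (500 * 25) / (4 * 0.62 * sqrt(35))
= 12500 / 14.6719
= 851.97 mm

851.97 mm


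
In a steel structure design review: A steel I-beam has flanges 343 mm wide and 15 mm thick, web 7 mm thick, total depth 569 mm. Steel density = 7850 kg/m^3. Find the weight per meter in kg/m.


A_flanges = 2 * 343 * 15 = 10290 mm^2
A_web = (569 - 2 * 15) * 7 = 3773 mm^2
A_total = 10290 + 3773 = 14063 mm^2 = 0.014063 m^2
Weight = rho * A = 7850 * 0.014063 = 110.3945 kg/m

110.3945 kg/m


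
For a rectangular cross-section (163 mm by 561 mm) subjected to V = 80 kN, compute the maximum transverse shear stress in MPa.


A = b * h = 163 * 561 = 91443 mm^2
V = 80 kN = 80000.0 N
tau_max = 1.5 * V / A = 1.5 * 80000.0 / 91443
= 1.3123 MPa

1.3123 MPa


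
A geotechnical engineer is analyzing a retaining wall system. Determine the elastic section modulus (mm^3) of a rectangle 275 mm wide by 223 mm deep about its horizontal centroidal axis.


S = b * h^2 / 6
= 275 * 223^2 / 6
= 275 * 49729 / 6
= 2279245.83 mm^3

2279245.83 mm^3


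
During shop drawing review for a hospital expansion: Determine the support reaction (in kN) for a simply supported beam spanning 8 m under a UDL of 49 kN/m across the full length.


Total load = w * L = 49 * 8 = 392 kN
By symmetry, each reaction R = total / 2 = 392 / 2 = 196.0 kN

196.0 kN


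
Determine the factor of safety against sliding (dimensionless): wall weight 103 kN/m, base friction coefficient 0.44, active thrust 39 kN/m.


Resisting force = mu * W = 0.44 * 103 = 45.32 kN/m
FOS = Resisting / Driving = 45.32 / 39
= 1.1621 (dimensionless)

1.1621 (dimensionless)


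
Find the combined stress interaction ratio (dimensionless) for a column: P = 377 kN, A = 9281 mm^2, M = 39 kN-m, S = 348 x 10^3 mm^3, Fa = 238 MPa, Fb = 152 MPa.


f_a = P / A = 377000.0 / 9281 = 40.6206 MPa
f_b = M / S = 39000000.0 / 348000.0 = 112.069 MPa
Ratio = f_a / Fa + f_b / Fb
= 40.6206 / 238 + 112.069 / 152
= 0.908 (dimensionless)

0.908 (dimensionless)


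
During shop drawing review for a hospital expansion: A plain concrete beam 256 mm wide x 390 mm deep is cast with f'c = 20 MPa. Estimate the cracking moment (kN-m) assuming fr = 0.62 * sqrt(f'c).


fr = 0.62 * sqrt(20) = 0.62 * 4.4721 = 2.7727 MPa
I = 256 * 390^3 / 12 = 1265472000.0 mm^4
y_t = 195.0 mm
M_cr = fr * I / y_t = 2.7727 * 1265472000.0 / 195.0 N-mm
= 17.9939 kN-m

17.9939 kN-m


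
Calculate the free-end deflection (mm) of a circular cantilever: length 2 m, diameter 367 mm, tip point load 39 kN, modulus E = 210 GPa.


I = pi * d^4 / 64 = pi * 367^4 / 64 = 890500475.54 mm^4
L = 2000.0 mm, P = 39000.0 N, E = 210000.0 MPa
delta = P * L^3 / (3 * E * I)
= 39000.0 * 2000.0^3 / (3 * 210000.0 * 890500475.54)
= 0.5561 mm

0.5561 mm


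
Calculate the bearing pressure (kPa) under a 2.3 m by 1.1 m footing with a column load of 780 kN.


A = 2.3 * 1.1 = 2.53 m^2
q = P / A = 780 / 2.53
= 308.3004 kPa

308.3004 kPa


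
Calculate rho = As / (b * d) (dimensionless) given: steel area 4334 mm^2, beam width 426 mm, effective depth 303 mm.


rho = As / (b * d)
= 4334 / (426 * 303)
= 4334 / 129078
= 0.033577 (dimensionless)

0.033577 (dimensionless)


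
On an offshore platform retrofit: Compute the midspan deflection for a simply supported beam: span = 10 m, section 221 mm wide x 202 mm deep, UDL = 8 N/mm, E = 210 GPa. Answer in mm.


I = 221 * 202^3 / 12 = 151797680.67 mm^4
L = 10000.0 mm, w = 8 N/mm, E = 210000.0 MPa
delta = 5 * w * L^4 / (384 * E * I)
= 5 * 8 * 10000.0^4 / (384 * 210000.0 * 151797680.67)
= 32.6772 mm

32.6772 mm


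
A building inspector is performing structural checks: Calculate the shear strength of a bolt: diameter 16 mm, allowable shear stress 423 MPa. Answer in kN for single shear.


A = pi * d^2 / 4 = pi * 16^2 / 4 = 201.0619 mm^2
V = f_v * A / 1000 = 423 * 201.0619 / 1000
= 85.0492 kN

85.0492 kN


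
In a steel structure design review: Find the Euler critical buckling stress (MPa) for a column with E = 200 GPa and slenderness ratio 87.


sigma_cr = pi^2 * E / lambda^2
= 9.8696 * 200000.0 / 87^2
= 9.8696 * 200000.0 / 7569
= 260.7902 MPa

260.7902 MPa


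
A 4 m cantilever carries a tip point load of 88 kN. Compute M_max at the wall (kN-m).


For a cantilever with a point load at the free end:
M_max = P * L = 88 * 4 = 352 kN-m

352 kN-m


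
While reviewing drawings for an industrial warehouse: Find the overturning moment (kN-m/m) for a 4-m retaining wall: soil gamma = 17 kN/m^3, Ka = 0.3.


Pa = 0.5 * Ka * gamma * H^2
= 0.5 * 0.3 * 17 * 4^2
= 40.8 kN/m
Arm = H / 3 = 4 / 3 = 1.3333 m
Mo = Pa * arm = Pa * H / 3 = 40.8 * 4 / 3 = 54.4 kN-m/m

54.4 kN-m/m


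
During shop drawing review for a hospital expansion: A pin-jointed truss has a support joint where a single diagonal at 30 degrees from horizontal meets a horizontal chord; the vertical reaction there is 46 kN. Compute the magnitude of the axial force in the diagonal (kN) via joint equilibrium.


At the joint, only the diagonal has a vertical component, so vertical equilibrium gives:
F * sin(30) = 46
F = 46 / sin(30)
= 46 / 0.5
= 92.0 kN

92.0 kN


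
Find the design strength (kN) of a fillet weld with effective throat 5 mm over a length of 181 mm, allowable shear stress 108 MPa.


Strength = throat * length * allowable stress
= 5 * 181 * 108 N
= 97740 N
= 97.74 kN

97.74 kN


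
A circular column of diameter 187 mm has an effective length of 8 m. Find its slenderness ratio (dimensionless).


Radius of gyration r = d / 4 = 187 / 4 = 46.75 mm
L_eff = 8000.0 mm
Slenderness ratio = L / r = 8000.0 / 46.75 = 171.12 (dimensionless)

171.12 (dimensionless)


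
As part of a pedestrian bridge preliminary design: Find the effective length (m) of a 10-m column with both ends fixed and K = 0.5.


L_eff = K * L
= 0.5 * 10
= 5.0 m

5.0 m


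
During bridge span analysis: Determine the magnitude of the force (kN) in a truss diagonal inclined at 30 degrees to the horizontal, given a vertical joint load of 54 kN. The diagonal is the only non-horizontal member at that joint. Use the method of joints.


At the joint, only the diagonal has a vertical component, so vertical equilibrium gives:
F * sin(30) = 54
F = 54 / sin(30)
= 54 / 0.5
= 108.0 kN

108.0 kN


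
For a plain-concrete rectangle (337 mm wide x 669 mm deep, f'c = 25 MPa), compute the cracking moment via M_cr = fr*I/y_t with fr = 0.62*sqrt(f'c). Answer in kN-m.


fr = 0.62 * sqrt(25) = 0.62 * 5.0 = 3.1 MPa
I = 337 * 669^3 / 12 = 8408664177.75 mm^4
y_t = 334.5 mm
M_cr = fr * I / y_t = 3.1 * 8408664177.75 / 334.5 N-mm
= 77.9278 kN-m

77.9278 kN-m


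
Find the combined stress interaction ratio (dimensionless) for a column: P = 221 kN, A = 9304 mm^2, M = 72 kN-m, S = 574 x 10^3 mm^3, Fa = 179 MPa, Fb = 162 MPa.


f_a = P / A = 221000.0 / 9304 = 23.7532 MPa
f_b = M / S = 72000000.0 / 574000.0 = 125.4355 MPa
Ratio = f_a / Fa + f_b / Fb
= 23.7532 / 179 + 125.4355 / 162
= 0.907 (dimensionless)

0.907 (dimensionless)


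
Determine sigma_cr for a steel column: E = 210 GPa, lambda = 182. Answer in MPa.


sigma_cr = pi^2 * E / lambda^2
= 9.8696 * 210000.0 / 182^2
= 9.8696 * 210000.0 / 33124
= 62.5715 MPa

62.5715 MPa


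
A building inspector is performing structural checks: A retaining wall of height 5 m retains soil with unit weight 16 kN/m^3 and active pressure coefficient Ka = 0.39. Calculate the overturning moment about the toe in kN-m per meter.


Pa = 0.5 * Ka * gamma * H^2
= 0.5 * 0.39 * 16 * 5^2
= 78.0 kN/m
Arm = H / 3 = 5 / 3 = 1.6667 m
Mo = Pa * arm = Pa * H / 3 = 78.0 * 5 / 3 = 130.0 kN-m/m

130.0 kN-m/m


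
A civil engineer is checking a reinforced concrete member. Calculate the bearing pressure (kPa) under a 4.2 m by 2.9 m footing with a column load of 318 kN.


A = 4.2 * 2.9 = 12.18 m^2
q = P / A = 318 / 12.18
= 26.1084 kPa

26.1084 kPa


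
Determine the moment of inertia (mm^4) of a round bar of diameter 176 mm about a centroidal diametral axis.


r = d / 2 = 176 / 2 = 88.0 mm
I = pi * r^4 / 4 = pi * 88.0^4 / 4
= 47099963.43 mm^4

47099963.43 mm^4


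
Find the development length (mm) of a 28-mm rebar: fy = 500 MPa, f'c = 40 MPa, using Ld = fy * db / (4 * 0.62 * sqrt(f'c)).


Ld = (fy * db) / (4 * 0.62 * sqrt(f'c))
= (500 * 28) / (4 * 0.62 * sqrt(40))
= 14000 / 15.6849
= 892.58 mm

892.58 mm


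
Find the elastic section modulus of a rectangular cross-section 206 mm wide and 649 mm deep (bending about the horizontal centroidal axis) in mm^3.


S = b * h^2 / 6
= 206 * 649^2 / 6
= 206 * 421201 / 6
= 14461234.33 mm^3

14461234.33 mm^3


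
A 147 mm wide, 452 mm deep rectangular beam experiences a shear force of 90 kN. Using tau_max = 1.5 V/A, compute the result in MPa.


A = b * h = 147 * 452 = 66444 mm^2
V = 90 kN = 90000.0 N
tau_max = 1.5 * V / A = 1.5 * 90000.0 / 66444
= 2.0318 MPa

2.0318 MPa


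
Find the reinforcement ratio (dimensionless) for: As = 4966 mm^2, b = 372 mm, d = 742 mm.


rho = As / (b * d)
= 4966 / (372 * 742)
= 4966 / 276024
= 0.017991 (dimensionless)

0.017991 (dimensionless)


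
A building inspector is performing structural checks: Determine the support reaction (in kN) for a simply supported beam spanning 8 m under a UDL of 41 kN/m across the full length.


Total load = w * L = 41 * 8 = 328 kN
By symmetry, each reaction R = total / 2 = 328 / 2 = 164.0 kN

164.0 kN


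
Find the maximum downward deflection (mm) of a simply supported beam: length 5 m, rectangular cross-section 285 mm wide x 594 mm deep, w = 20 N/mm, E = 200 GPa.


I = 285 * 594^3 / 12 = 4977633870.0 mm^4
L = 5000.0 mm, w = 20 N/mm, E = 200000.0 MPa
delta = 5 * w * L^4 / (384 * E * I)
= 5 * 20 * 5000.0^4 / (384 * 200000.0 * 4977633870.0)
= 0.1635 mm

0.1635 mm


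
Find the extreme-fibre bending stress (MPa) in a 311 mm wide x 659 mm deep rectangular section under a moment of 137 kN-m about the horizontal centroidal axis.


I = b * h^3 / 12 = 311 * 659^3 / 12 = 7417121389.08 mm^4
y = h / 2 = 659 / 2 = 329.5 mm
M = 137 kN-m = 137000000.0 N-mm
sigma = M * y / I = 137000000.0 * 329.5 / 7417121389.08
= 6.09 MPa

6.09 MPa


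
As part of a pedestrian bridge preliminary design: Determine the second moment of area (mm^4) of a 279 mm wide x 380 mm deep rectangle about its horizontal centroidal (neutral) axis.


I = b * h^3 / 12
= 279 * 380^3 / 12
= 279 * 54872000 / 12
= 1275774000.0 mm^4

1275774000.0 mm^4


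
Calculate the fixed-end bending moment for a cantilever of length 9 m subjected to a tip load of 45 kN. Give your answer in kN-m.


For a cantilever with a point load at the free end:
M_max = P * L = 45 * 9 = 405 kN-m

405 kN-m


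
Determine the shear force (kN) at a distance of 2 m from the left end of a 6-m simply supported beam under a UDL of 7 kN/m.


R_A = w * L / 2 = 7 * 6 / 2 = 21.0 kN
V(x) = R_A - w * x = 21.0 - 7 * 2
= 7.0 kN

7.0 kN


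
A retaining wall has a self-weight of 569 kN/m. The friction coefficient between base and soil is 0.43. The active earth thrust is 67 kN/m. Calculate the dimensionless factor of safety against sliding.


Resisting force = mu * W = 0.43 * 569 = 244.67 kN/m
FOS = Resisting / Driving = 244.67 / 67
= 3.6518 (dimensionless)

3.6518 (dimensionless)


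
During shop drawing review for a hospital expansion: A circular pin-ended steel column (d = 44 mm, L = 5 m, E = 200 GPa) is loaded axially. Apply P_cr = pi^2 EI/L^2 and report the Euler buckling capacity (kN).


I = pi * d^4 / 64 = 183984.23 mm^4
L = 5000.0 mm
P_cr = pi^2 * E * I / L^2
= 9.8696 * 200000.0 * 183984.23 / 5000.0^2
= 14526.81 N = 14.5268 kN

14.5268 kN


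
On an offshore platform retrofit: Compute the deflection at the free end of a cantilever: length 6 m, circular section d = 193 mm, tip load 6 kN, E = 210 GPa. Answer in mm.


I = pi * d^4 / 64 = pi * 193^4 / 64 = 68108157.98 mm^4
L = 6000.0 mm, P = 6000.0 N, E = 210000.0 MPa
delta = P * L^3 / (3 * E * I)
= 6000.0 * 6000.0^3 / (3 * 210000.0 * 68108157.98)
= 30.2041 mm

30.2041 mm


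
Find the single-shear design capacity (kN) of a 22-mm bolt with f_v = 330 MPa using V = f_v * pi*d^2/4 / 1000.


A = pi * d^2 / 4 = pi * 22^2 / 4 = 380.1327 mm^2
V = f_v * A / 1000 = 330 * 380.1327 / 1000
= 125.4438 kN

125.4438 kN


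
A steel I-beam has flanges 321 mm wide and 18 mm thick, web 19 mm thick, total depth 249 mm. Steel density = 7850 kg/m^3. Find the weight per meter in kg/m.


A_flanges = 2 * 321 * 18 = 11556 mm^2
A_web = (249 - 2 * 18) * 19 = 4047 mm^2
A_total = 11556 + 4047 = 15603 mm^2 = 0.015603 m^2
Weight = rho * A = 7850 * 0.015603 = 122.4835 kg/m

122.4835 kg/m


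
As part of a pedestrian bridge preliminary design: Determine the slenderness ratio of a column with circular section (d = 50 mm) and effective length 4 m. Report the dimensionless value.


Radius of gyration r = d / 4 = 50 / 4 = 12.5 mm
L_eff = 4000.0 mm
Slenderness ratio = L / r = 4000.0 / 12.5 = 320.0 (dimensionless)

320.0 (dimensionless)


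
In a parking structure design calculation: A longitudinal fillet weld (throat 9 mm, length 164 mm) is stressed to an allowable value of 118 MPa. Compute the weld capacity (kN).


Strength = throat * length * allowable stress
= 9 * 164 * 118 N
= 174168 N
= 174.17 kN

174.17 kN


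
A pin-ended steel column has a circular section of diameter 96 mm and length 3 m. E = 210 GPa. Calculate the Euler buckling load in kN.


I = pi * d^4 / 64 = 4169220.18 mm^4
L = 3000.0 mm
P_cr = pi^2 * E * I / L^2
= 9.8696 * 210000.0 * 4169220.18 / 3000.0^2
= 960132.92 N = 960.1329 kN

960.1329 kN


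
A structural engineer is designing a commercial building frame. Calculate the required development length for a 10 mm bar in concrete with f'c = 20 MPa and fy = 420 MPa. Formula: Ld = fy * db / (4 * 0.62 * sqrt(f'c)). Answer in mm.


Ld = (fy * db) / (4 * 0.62 * sqrt(f'c))
= (420 * 10) / (4 * 0.62 * sqrt(20))
= 4200 / 11.0909
= 378.69 mm

378.69 mm


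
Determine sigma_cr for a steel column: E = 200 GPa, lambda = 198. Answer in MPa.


sigma_cr = pi^2 * E / lambda^2
= 9.8696 * 200000.0 / 198^2
= 9.8696 * 200000.0 / 39204
= 50.35 MPa

50.35 MPa


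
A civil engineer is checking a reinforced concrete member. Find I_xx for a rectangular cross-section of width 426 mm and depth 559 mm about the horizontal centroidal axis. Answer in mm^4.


I = b * h^3 / 12
= 426 * 559^3 / 12
= 426 * 174676879 / 12
= 6201029204.5 mm^4

6201029204.5 mm^4


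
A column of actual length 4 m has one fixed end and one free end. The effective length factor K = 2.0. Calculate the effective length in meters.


L_eff = K * L
= 2.0 * 4
= 8.0 m

8.0 m


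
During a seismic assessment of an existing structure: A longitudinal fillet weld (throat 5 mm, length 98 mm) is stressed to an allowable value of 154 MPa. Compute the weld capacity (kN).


Strength = throat * length * allowable stress
= 5 * 98 * 154 N
= 75460 N
= 75.46 kN

75.46 kN


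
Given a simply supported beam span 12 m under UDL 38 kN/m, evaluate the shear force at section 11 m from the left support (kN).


R_A = w * L / 2 = 38 * 12 / 2 = 228.0 kN
V(x) = R_A - w * x = 228.0 - 38 * 11
= -190.0 kN

-190.0 kN


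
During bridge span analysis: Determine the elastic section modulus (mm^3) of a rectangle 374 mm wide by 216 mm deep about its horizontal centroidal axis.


S = b * h^2 / 6
= 374 * 216^2 / 6
= 374 * 46656 / 6
= 2908224.0 mm^3

2908224.0 mm^3


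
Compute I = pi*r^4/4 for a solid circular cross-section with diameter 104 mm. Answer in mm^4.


r = d / 2 = 104 / 2 = 52.0 mm
I = pi * r^4 / 4 = pi * 52.0^4 / 4
= 5742529.78 mm^4

5742529.78 mm^4


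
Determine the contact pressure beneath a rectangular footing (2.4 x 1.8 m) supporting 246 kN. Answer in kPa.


A = 2.4 * 1.8 = 4.32 m^2
q = P / A = 246 / 4.32
= 56.9444 kPa

56.9444 kPa


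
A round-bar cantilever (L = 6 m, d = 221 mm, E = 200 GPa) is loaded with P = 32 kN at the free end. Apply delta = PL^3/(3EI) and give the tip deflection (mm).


I = pi * d^4 / 64 = pi * 221^4 / 64 = 117095173.24 mm^4
L = 6000.0 mm, P = 32000.0 N, E = 200000.0 MPa
delta = P * L^3 / (3 * E * I)
= 32000.0 * 6000.0^3 / (3 * 200000.0 * 117095173.24)
= 98.3815 mm

98.3815 mm


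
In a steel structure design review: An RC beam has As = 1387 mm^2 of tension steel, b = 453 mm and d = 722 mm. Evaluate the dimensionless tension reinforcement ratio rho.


rho = As / (b * d)
= 1387 / (453 * 722)
= 1387 / 327066
= 0.004241 (dimensionless)

0.004241 (dimensionless)
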